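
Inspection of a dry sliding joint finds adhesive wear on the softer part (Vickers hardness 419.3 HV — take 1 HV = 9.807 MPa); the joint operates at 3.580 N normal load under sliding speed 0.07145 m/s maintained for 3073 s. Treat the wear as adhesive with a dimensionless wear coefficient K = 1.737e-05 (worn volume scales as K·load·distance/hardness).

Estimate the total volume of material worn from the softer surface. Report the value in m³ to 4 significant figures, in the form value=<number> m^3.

value=3.320e-12 m^3

Each operation maintains exact precision; quoted intermediates are rounded — rounded once at the end to 4 significant digits.
Convert: Total distance L = v·t = 0.07145 m/s × 3073 s = 219.6 m.
Convert: Hardness H = 419.3 HV × 9.807 MPa/HV = 4112 MPa = 4.112e+09 Pa.
In SI base units: W = 3.580 N, H = 4.112e+09 Pa, K = 1.737e-05.
Archard relation: V = K·W·L/H = 1.737e-05 · 3.580 · 219.6 / 4.112e+09 = 3.320e-12 m³.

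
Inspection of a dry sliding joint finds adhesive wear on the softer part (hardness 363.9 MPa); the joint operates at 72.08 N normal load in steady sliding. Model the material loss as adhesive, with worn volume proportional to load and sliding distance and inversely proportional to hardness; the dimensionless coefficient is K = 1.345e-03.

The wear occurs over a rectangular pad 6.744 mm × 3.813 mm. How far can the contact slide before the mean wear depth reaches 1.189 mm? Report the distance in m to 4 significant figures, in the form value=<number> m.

value=114.8 m

The algebra maintains full float precision, and intermediate values are printed rounded, and one final rounding: 4 significant digits.
Convert: Hardness H = 363.9 MPa = 3.639e+08 Pa.
Convert: Pad sides 6.744 mm × 3.813 mm = 0.006744 m × 0.003813 m. Contact area A = 0.006744 m × 0.003813 m = 2.571e-05 m².
Convert: Depth limit h_lim = 1.189 mm = 0.001189 m.
In SI base units, W = 72.08 N, H = 3.639e+08 Pa, K = 1.345e-03.
At the depth limit, V_lim = h_lim·A = 0.001189 · 2.571e-05 = 3.057e-08 m³.
Inverting, life L = V_lim·H/(K·W) = 3.057e-08 · 3.639e+08 / (1.345e-03 · 72.08) = 114.8 m.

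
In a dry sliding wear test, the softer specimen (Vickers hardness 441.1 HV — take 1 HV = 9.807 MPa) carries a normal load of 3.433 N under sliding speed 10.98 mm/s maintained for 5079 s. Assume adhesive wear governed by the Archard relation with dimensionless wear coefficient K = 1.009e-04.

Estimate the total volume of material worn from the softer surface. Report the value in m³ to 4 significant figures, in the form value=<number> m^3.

value=4.466e-12 m^3

Every step keeps exact precision; the intermediates are shown rounded — one last rounding to four significant digits.
Sliding speed v = 10.98 mm/s = 0.01098 m/s. Distance covered L = v·t = 0.01098 m/s × 5079 s = 55.77 m.
Hardness H = 441.1 HV × 9.807 MPa/HV = 4326 MPa = 4.326e+09 Pa.
In SI base units, W = 3.433 N, H = 4.326e+09 Pa, K = 1.009e-04.
Worn volume V = K·W·L/H = 1.009e-04 · 3.433 · 55.77 / 4.326e+09 = 4.466e-12 m³.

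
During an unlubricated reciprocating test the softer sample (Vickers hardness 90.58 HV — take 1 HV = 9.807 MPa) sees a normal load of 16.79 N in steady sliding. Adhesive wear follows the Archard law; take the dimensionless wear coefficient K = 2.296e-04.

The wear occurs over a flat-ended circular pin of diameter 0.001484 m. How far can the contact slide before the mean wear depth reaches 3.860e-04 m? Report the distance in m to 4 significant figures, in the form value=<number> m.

value=153.8 m

Intermediate values are displayed rounded. All working math holds full float precision, and a single final rounding to 4 significant figures.
Convert: Hardness H = 90.58 HV × 9.807 MPa/HV = 888.3 MPa = 8.883e+08 Pa.
Convert: Contact area A = π·d²/4 = π·(0.001484 m)²/4 = 1.730e-06 m².
As SI base values: W = 16.79 N, H = 8.883e+08 Pa, K = 2.296e-04.
Permissible volume V_lim = h_lim·A = 3.860e-04 · 1.730e-06 = 6.676e-10 m³.
Sliding life L = V_lim·H/(K·W) = 6.676e-10 · 8.883e+08 / (2.296e-04 · 16.79) = 153.8 m.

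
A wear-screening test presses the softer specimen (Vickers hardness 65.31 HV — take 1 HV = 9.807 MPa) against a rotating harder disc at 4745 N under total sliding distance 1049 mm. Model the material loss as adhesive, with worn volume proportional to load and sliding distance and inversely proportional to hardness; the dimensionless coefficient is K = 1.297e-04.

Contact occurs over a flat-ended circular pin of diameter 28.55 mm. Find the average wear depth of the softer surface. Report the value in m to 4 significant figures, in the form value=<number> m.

value=1.574e-06 m

Intermediates are printed rounded, and each operation runs at exact precision; a single final rounding, at 4 significant digits.
Sliding distance L = 1049 mm = 1.049 m.
Hardness H = 65.31 HV × 9.807 MPa/HV = 640.5 MPa = 6.405e+08 Pa.
Pin diameter d = 28.55 mm = 0.02855 m. Contact area A = π·d²/4 = π·(0.02855 m)²/4 = 6.402e-04 m².
Expressed in SI base units: W = 4745 N, H = 6.405e+08 Pa, K = 1.297e-04.
Archard volume V = K·W·L/H = 1.297e-04 · 4745 · 1.049 / 6.405e+08 = 1.008e-09 m³.
Average depth h = V/A = 1.008e-09 / 6.402e-04 = 1.574e-06 m.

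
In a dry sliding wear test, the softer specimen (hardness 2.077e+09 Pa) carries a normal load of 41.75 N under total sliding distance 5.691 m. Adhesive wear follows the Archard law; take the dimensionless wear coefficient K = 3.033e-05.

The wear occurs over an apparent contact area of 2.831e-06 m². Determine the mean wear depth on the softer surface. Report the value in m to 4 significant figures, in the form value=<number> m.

Each operation holds exact precision — shown intermediates are rounded, and rounded just once to four significant digits.
In SI base units, W = 41.75 N, H = 2.077e+09 Pa, K = 3.033e-05.
Wear volume V = K·W·L/H = 3.033e-05 · 41.75 · 5.691 / 2.077e+09 = 3.470e-12 m³.
Average depth h = V/A = 3.470e-12 / 2.831e-06 = 1.226e-06 m.

value=1.226e-06 m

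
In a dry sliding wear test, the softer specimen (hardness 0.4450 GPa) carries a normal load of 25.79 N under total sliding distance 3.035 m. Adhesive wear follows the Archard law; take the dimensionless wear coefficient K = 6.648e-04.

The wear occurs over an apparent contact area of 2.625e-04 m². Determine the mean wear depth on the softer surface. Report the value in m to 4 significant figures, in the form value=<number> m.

All arithmetic maintains full precision, and intermediates are printed rounded. Rounded just once, at 4 significant digits.
Hardness H = 0.4450 GPa = 4.450e+08 Pa.
In SI base units: W = 25.79 N, H = 4.450e+08 Pa, K = 6.648e-04.
Archard volume V = K·W·L/H = 6.648e-04 · 25.79 · 3.035 / 4.450e+08 = 1.169e-10 m³.
Mean depth h = V/A = 1.169e-10 / 2.625e-04 = 4.455e-07 m.

value=4.455e-07 m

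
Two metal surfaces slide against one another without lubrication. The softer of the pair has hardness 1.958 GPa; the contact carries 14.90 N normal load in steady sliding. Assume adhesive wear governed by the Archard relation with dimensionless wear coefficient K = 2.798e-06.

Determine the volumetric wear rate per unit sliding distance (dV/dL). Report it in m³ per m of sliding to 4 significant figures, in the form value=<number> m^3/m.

value=2.129e-14 m^3/m

The computation holds full precision, and shown intermediates are rounded; one last rounding, at 4 significant digits.
Hardness H = 1.958 GPa = 1.958e+09 Pa.
SI base units throughout: W = 14.90 N, H = 1.958e+09 Pa, K = 2.798e-06.
The wear rate dV/dL = K·W/H — distance-free: 2.798e-06 · 14.90 / 1.958e+09 = 2.129e-14 m³/m.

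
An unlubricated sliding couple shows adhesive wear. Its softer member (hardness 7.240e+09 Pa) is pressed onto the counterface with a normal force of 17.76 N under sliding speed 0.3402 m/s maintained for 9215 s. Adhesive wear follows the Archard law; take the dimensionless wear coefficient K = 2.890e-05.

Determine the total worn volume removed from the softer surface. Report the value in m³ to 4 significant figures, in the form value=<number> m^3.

value=2.222e-10 m^3

Intermediate values appear rounded. Every step maintains exact precision; rounded just once to four significant figures.
Convert: Distance covered L = v·t = 0.3402 m/s × 9215 s = 3135 m.
In SI base units, W = 17.76 N, H = 7.240e+09 Pa, K = 2.890e-05.
Archard relation: V = K·W·L/H = 2.890e-05 · 17.76 · 3135 / 7.240e+09 = 2.222e-10 m³.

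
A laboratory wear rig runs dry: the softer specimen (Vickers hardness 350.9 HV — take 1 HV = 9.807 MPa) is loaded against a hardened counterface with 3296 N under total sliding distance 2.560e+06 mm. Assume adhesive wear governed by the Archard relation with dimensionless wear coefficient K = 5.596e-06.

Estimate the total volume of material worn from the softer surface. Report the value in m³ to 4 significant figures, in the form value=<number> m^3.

The intermediates appear rounded; every step maintains full float precision; a lone final rounding: 4 significant figures.
Sliding distance L = 2.560e+06 mm = 2560 m.
Hardness H = 350.9 HV × 9.807 MPa/HV = 3441 MPa = 3.441e+09 Pa.
SI base units throughout: W = 3296 N, H = 3.441e+09 Pa, K = 5.596e-06.
The Archard volume V = K·W·L/H = 5.596e-06 · 3296 · 2560 / 3.441e+09 = 1.372e-08 m³.

value=1.372e-08 m^3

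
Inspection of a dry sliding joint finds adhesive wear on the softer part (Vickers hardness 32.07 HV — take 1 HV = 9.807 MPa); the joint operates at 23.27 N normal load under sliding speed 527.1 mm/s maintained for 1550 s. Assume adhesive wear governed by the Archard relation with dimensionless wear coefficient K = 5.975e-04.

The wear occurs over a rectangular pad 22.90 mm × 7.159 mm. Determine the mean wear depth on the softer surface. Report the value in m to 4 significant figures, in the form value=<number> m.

Each operation carries exact precision. Intermediate values are printed rounded, and one final rounding to four significant digits.
Sliding speed v = 527.1 mm/s = 0.5271 m/s. The distance L = v·t = 0.5271 m/s × 1550 s = 817.0 m.
Hardness H = 32.07 HV × 9.807 MPa/HV = 314.5 MPa = 3.145e+08 Pa.
Pad sides 22.90 mm × 7.159 mm = 0.02290 m × 0.007159 m. Contact area A = 0.02290 m × 0.007159 m = 1.639e-04 m².
SI base units throughout: W = 23.27 N, H = 3.145e+08 Pa, K = 5.975e-04.
Archard volume V = K·W·L/H = 5.975e-04 · 23.27 · 817.0 / 3.145e+08 = 3.612e-08 m³.
Mean depth h = V/A = 3.612e-08 / 1.639e-04 = 2.203e-04 m.

value=2.203e-04 m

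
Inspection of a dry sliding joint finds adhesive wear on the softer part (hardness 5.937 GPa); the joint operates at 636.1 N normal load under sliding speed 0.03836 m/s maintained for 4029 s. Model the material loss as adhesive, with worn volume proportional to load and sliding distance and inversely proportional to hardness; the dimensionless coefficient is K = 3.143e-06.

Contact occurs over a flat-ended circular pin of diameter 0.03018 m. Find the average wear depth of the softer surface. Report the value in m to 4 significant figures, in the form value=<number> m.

value=7.275e-08 m

The algebra keeps full precision, and intermediate values are displayed rounded; a single final rounding to 4 significant figures.
Sliding distance L = v·t = 0.03836 m/s × 4029 s = 154.6 m.
Hardness H = 5.937 GPa = 5.937e+09 Pa.
Contact area A = π·d²/4 = π·(0.03018 m)²/4 = 7.154e-04 m².
In SI base units, W = 636.1 N, H = 5.937e+09 Pa, K = 3.143e-06.
Apply Archard: V = K·W·L/H = 3.143e-06 · 636.1 · 154.6 / 5.937e+09 = 5.204e-11 m³.
Depth of wear h = V/A = 5.204e-11 / 7.154e-04 = 7.275e-08 m.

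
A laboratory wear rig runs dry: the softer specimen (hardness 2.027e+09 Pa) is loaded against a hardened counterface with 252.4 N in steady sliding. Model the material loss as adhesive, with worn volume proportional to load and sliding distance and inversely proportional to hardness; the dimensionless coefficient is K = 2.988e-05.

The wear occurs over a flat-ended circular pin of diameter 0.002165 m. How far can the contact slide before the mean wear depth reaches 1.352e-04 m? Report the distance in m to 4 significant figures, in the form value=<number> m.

value=133.8 m

The computation holds full float precision — intermediate values are shown rounded, and one final rounding: four significant figures.
Convert: Contact area A = π·d²/4 = π·(0.002165 m)²/4 = 3.681e-06 m².
Expressed in SI base units: W = 252.4 N, H = 2.027e+09 Pa, K = 2.988e-05.
Permissible volume V_lim = h_lim·A = 1.352e-04 · 3.681e-06 = 4.977e-10 m³.
Thus life L = V_lim·H/(K·W) = 4.977e-10 · 2.027e+09 / (2.988e-05 · 252.4) = 133.8 m.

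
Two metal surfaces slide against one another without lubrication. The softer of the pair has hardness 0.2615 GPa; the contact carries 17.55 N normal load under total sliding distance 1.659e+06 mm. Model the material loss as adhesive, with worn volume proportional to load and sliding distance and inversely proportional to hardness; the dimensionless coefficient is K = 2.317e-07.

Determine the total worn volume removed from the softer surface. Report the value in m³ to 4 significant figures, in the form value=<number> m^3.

value=2.580e-11 m^3

The algebra keeps full float precision. Quoted intermediates are rounded. Rounded once at the end to 4 significant digits.
Path length L = 1.659e+06 mm = 1659 m.
Hardness H = 0.2615 GPa = 2.615e+08 Pa.
Working in SI base units: W = 17.55 N, H = 2.615e+08 Pa, K = 2.317e-07.
Archard relation: V = K·W·L/H = 2.317e-07 · 17.55 · 1659 / 2.615e+08 = 2.580e-11 m³.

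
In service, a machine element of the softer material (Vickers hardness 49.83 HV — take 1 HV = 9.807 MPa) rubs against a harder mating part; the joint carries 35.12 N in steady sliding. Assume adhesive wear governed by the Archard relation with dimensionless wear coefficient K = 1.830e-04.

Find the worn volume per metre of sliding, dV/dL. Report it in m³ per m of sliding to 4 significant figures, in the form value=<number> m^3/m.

value=1.315e-11 m^3/m

Intermediate values are shown rounded, and all working math keeps exact precision. Rounded once at the end to four significant digits.
Convert: Hardness H = 49.83 HV × 9.807 MPa/HV = 488.7 MPa = 4.887e+08 Pa.
Working in SI base units: W = 35.12 N, H = 4.887e+08 Pa, K = 1.830e-04.
Sliding wear rate dV/dL = K·W/H — distance-free: 1.830e-04 · 35.12 / 4.887e+08 = 1.315e-11 m³/m.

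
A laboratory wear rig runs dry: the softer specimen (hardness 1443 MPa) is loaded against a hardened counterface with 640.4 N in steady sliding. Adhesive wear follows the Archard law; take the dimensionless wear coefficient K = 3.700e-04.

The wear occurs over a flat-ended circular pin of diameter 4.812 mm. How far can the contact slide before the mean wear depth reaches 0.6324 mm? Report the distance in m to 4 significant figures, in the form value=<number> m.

value=70.04 m

Intermediates are shown rounded — the algebra runs at exact precision, and one final rounding: 4 significant figures.
Convert: Hardness H = 1443 MPa = 1.443e+09 Pa.
Convert: Pin diameter d = 4.812 mm = 0.004812 m. Contact area A = π·d²/4 = π·(0.004812 m)²/4 = 1.819e-05 m².
Convert: Depth limit h_lim = 0.6324 mm = 6.324e-04 m.
As SI base values: W = 640.4 N, H = 1.443e+09 Pa, K = 3.700e-04.
At the depth limit, V_lim = h_lim·A = 6.324e-04 · 1.819e-05 = 1.150e-08 m³.
So the life L = V_lim·H/(K·W) = 1.150e-08 · 1.443e+09 / (3.700e-04 · 640.4) = 70.04 m.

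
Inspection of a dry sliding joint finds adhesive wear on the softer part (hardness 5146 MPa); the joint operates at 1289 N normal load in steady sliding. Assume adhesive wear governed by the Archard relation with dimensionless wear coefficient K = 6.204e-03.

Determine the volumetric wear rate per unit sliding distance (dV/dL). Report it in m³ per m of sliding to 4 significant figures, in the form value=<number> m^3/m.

value=1.554e-09 m^3/m

Printed values are rounded — all arithmetic keeps full float precision. Rounded just once to four significant digits.
Hardness H = 5146 MPa = 5.146e+09 Pa.
Expressed in SI base units: W = 1289 N, H = 5.146e+09 Pa, K = 6.204e-03.
Sliding wear rate dV/dL = K·W/H, so: 6.204e-03 · 1289 / 5.146e+09 = 1.554e-09 m³/m.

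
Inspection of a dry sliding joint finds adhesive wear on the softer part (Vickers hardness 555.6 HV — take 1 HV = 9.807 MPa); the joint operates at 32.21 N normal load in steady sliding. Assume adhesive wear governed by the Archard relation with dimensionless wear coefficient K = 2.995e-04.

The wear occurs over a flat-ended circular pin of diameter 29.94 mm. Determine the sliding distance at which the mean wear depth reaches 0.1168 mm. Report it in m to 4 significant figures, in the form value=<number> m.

value=4.645e+04 m

Every step holds full precision; intermediates are printed rounded. Rounded just once: four significant digits.
Convert: Hardness H = 555.6 HV × 9.807 MPa/HV = 5449 MPa = 5.449e+09 Pa.
Convert: Pin diameter d = 29.94 mm = 0.02994 m. Contact area A = π·d²/4 = π·(0.02994 m)²/4 = 7.040e-04 m².
Convert: Depth limit h_lim = 0.1168 mm = 1.168e-04 m.
SI base units throughout: W = 32.21 N, H = 5.449e+09 Pa, K = 2.995e-04.
At the depth limit, V_lim = h_lim·A = 1.168e-04 · 7.040e-04 = 8.223e-08 m³.
So the life L = V_lim·H/(K·W) = 8.223e-08 · 5.449e+09 / (2.995e-04 · 32.21) = 4.645e+04 m.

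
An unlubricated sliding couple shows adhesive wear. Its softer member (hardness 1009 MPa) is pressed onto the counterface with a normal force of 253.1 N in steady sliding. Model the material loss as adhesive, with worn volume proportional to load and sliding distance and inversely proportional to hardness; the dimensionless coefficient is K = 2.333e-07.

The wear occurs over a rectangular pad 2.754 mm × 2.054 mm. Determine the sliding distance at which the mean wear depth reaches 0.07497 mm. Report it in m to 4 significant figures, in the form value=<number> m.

value=7247 m

Every step runs at exact precision, and displayed values are rounded. Rounded just once: four significant figures.
Hardness H = 1009 MPa = 1.009e+09 Pa.
Pad sides 2.754 mm × 2.054 mm = 0.002754 m × 0.002054 m. Contact area A = 0.002754 m × 0.002054 m = 5.657e-06 m².
Depth limit h_lim = 0.07497 mm = 7.497e-05 m.
SI base units throughout: W = 253.1 N, H = 1.009e+09 Pa, K = 2.333e-07.
At the depth limit, V_lim = h_lim·A = 7.497e-05 · 5.657e-06 = 4.241e-10 m³.
Thus life L = V_lim·H/(K·W) = 4.241e-10 · 1.009e+09 / (2.333e-07 · 253.1) = 7247 m.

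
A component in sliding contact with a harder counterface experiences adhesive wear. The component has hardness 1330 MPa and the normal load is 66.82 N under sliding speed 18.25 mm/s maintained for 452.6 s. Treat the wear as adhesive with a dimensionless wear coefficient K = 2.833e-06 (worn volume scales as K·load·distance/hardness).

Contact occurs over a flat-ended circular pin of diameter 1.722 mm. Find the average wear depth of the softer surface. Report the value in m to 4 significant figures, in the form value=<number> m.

Intermediate values are printed rounded, and the computation maintains full precision; rounded just once to four significant figures.
Sliding speed v = 18.25 mm/s = 0.01825 m/s. Distance covered L = v·t = 0.01825 m/s × 452.6 s = 8.260 m.
Hardness H = 1330 MPa = 1.330e+09 Pa.
Pin diameter d = 1.722 mm = 0.001722 m. Contact area A = π·d²/4 = π·(0.001722 m)²/4 = 2.329e-06 m².
In SI base units: W = 66.82 N, H = 1.330e+09 Pa, K = 2.833e-06.
Worn volume V = K·W·L/H = 2.833e-06 · 66.82 · 8.260 / 1.330e+09 = 1.176e-12 m³.
Depth of wear h = V/A = 1.176e-12 / 2.329e-06 = 5.048e-07 m.

value=5.048e-07 m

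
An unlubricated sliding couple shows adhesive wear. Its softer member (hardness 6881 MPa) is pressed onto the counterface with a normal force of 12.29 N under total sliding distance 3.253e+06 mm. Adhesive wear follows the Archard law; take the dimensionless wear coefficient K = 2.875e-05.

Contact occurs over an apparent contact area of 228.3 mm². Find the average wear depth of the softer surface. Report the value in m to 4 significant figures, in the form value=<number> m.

All arithmetic keeps full precision; displayed values are rounded; rounded once at the end: four significant digits.
Sliding distance L = 3.253e+06 mm = 3253 m.
Hardness H = 6881 MPa = 6.881e+09 Pa.
Contact area A = 228.3 mm² = 2.283e-04 m².
Expressed in SI base units: W = 12.29 N, H = 6.881e+09 Pa, K = 2.875e-05.
Apply Archard: V = K·W·L/H = 2.875e-05 · 12.29 · 3253 / 6.881e+09 = 1.670e-10 m³.
Wear depth h = V/A = 1.670e-10 / 2.283e-04 = 7.317e-07 m.

value=7.317e-07 m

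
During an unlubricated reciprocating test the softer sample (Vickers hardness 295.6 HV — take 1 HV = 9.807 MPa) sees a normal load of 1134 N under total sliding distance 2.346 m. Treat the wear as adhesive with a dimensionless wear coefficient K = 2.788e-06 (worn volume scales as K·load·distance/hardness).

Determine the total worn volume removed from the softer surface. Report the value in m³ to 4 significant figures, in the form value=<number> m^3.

value=2.559e-12 m^3

All working math keeps full precision, and intermediates are displayed rounded. Rounded once at the end: 4 significant digits.
Hardness H = 295.6 HV × 9.807 MPa/HV = 2899 MPa = 2.899e+09 Pa.
Working in SI base units: W = 1134 N, H = 2.899e+09 Pa, K = 2.788e-06.
The Archard volume V = K·W·L/H = 2.788e-06 · 1134 · 2.346 / 2.899e+09 = 2.559e-12 m³.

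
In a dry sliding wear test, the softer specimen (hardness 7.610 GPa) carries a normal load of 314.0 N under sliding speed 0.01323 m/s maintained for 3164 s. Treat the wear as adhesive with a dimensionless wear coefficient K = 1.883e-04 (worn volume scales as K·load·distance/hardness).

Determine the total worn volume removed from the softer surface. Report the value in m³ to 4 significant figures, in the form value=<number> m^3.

value=3.252e-10 m^3

The intermediates appear rounded, and all working math carries full precision. Rounded once at the end to 4 significant digits.
Distance covered L = v·t = 0.01323 m/s × 3164 s = 41.86 m.
Hardness H = 7.610 GPa = 7.610e+09 Pa.
Collected in SI base units: W = 314.0 N, H = 7.610e+09 Pa, K = 1.883e-04.
Worn volume V = K·W·L/H = 1.883e-04 · 314.0 · 41.86 / 7.610e+09 = 3.252e-10 m³.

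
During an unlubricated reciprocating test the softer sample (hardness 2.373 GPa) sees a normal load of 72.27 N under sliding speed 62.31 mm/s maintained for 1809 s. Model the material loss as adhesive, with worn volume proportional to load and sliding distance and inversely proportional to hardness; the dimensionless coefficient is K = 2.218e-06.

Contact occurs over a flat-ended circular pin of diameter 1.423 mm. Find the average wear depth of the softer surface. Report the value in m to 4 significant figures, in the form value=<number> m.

Intermediate values are printed rounded — all working math holds exact precision. Rounded just once: four significant digits.
Sliding speed v = 62.31 mm/s = 0.06231 m/s. Total distance L = v·t = 0.06231 m/s × 1809 s = 112.7 m.
Hardness H = 2.373 GPa = 2.373e+09 Pa.
Pin diameter d = 1.423 mm = 0.001423 m. Contact area A = π·d²/4 = π·(0.001423 m)²/4 = 1.590e-06 m².
Restated in SI base units: W = 72.27 N, H = 2.373e+09 Pa, K = 2.218e-06.
By Archard's law, V = K·W·L/H = 2.218e-06 · 72.27 · 112.7 / 2.373e+09 = 7.614e-12 m³.
Mean depth h = V/A = 7.614e-12 / 1.590e-06 = 4.788e-06 m.

value=4.788e-06 m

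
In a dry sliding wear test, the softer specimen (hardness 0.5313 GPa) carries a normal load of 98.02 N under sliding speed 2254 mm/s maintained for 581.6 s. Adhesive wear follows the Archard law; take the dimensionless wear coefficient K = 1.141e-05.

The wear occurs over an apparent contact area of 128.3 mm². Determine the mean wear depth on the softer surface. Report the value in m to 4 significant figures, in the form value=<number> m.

The computation runs at full precision — the intermediates are printed rounded. Rounded once at the end, at 4 significant figures.
Sliding speed v = 2254 mm/s = 2.254 m/s. Path length L = v·t = 2.254 m/s × 581.6 s = 1311 m.
Hardness H = 0.5313 GPa = 5.313e+08 Pa.
Contact area A = 128.3 mm² = 1.283e-04 m².
Expressed in SI base units: W = 98.02 N, H = 5.313e+08 Pa, K = 1.141e-05.
Archard volume V = K·W·L/H = 1.141e-05 · 98.02 · 1311 / 5.313e+08 = 2.760e-09 m³.
Mean depth h = V/A = 2.760e-09 / 1.283e-04 = 2.151e-05 m.

value=2.151e-05 m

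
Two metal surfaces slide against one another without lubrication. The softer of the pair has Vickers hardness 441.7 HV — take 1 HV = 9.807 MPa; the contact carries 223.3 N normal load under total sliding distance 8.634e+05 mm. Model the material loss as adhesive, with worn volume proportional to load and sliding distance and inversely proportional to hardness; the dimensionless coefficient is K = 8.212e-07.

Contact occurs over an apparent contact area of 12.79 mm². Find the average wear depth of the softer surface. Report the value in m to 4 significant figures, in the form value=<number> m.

The algebra maintains full float precision, and the intermediates are shown rounded; one last rounding, at four significant digits.
Distance L = 8.634e+05 mm = 863.4 m.
Hardness H = 441.7 HV × 9.807 MPa/HV = 4332 MPa = 4.332e+09 Pa.
Contact area A = 12.79 mm² = 1.279e-05 m².
Working in SI base units: W = 223.3 N, H = 4.332e+09 Pa, K = 8.212e-07.
Apply Archard: V = K·W·L/H = 8.212e-07 · 223.3 · 863.4 / 4.332e+09 = 3.655e-11 m³.
Mean depth h = V/A = 3.655e-11 / 1.279e-05 = 2.858e-06 m.

value=2.858e-06 m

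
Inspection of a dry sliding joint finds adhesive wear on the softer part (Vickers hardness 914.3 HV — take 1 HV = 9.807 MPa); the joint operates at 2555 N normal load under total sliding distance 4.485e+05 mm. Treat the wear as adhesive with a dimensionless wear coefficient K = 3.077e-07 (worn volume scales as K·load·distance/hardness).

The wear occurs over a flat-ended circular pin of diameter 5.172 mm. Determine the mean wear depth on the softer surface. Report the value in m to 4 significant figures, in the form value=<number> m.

value=1.872e-06 m

All arithmetic runs at full precision. Intermediates are printed rounded; rounded just once to four significant digits.
The distance L = 4.485e+05 mm = 448.5 m.
Hardness H = 914.3 HV × 9.807 MPa/HV = 8967 MPa = 8.967e+09 Pa.
Pin diameter d = 5.172 mm = 0.005172 m. Contact area A = π·d²/4 = π·(0.005172 m)²/4 = 2.101e-05 m².
SI base units throughout: W = 2555 N, H = 8.967e+09 Pa, K = 3.077e-07.
Worn volume V = K·W·L/H = 3.077e-07 · 2555 · 448.5 / 8.967e+09 = 3.932e-11 m³.
Average depth h = V/A = 3.932e-11 / 2.101e-05 = 1.872e-06 m.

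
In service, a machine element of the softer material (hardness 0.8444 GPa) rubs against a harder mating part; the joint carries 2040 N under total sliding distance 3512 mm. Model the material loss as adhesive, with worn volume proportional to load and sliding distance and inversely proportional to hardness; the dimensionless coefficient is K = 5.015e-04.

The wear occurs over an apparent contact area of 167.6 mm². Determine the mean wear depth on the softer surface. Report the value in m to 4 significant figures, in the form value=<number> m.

value=2.539e-05 m

Shown intermediates are rounded, and all arithmetic carries exact precision. Rounded just once to four significant figures.
Convert: The distance L = 3512 mm = 3.512 m.
Convert: Hardness H = 0.8444 GPa = 8.444e+08 Pa.
Convert: Contact area A = 167.6 mm² = 1.676e-04 m².
As SI base values: W = 2040 N, H = 8.444e+08 Pa, K = 5.015e-04.
Volume removed: V = K·W·L/H = 5.015e-04 · 2040 · 3.512 / 8.444e+08 = 4.255e-09 m³.
Wear depth h = V/A = 4.255e-09 / 1.676e-04 = 2.539e-05 m.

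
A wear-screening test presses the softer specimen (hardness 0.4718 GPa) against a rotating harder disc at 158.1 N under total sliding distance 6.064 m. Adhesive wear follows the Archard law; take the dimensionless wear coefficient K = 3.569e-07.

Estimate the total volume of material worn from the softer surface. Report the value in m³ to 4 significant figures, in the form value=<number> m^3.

The computation runs at full precision; intermediates are displayed rounded — rounded just once, at 4 significant digits.
Hardness H = 0.4718 GPa = 4.718e+08 Pa.
Collected in SI base units: W = 158.1 N, H = 4.718e+08 Pa, K = 3.569e-07.
By Archard's law, V = K·W·L/H = 3.569e-07 · 158.1 · 6.064 / 4.718e+08 = 7.252e-13 m³.

value=7.252e-13 m^3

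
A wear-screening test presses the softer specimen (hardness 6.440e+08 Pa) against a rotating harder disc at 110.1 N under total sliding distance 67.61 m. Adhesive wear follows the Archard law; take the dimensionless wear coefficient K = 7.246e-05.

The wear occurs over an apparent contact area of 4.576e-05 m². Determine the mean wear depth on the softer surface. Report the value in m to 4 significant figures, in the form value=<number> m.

value=1.830e-05 m

Every step keeps full precision, and the intermediates are printed rounded; a lone final rounding: 4 significant figures.
SI base units throughout: W = 110.1 N, H = 6.440e+08 Pa, K = 7.246e-05.
Worn volume V = K·W·L/H = 7.246e-05 · 110.1 · 67.61 / 6.440e+08 = 8.375e-10 m³.
Average depth h = V/A = 8.375e-10 / 4.576e-05 = 1.830e-05 m.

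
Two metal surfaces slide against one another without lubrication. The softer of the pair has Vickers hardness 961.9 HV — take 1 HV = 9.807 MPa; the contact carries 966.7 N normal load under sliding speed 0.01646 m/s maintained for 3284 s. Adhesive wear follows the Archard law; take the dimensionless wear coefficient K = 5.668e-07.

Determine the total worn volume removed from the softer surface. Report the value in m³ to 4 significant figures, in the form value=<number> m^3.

The computation runs at full float precision — printed values are rounded — a single final rounding: 4 significant figures.
Convert: Total distance L = v·t = 0.01646 m/s × 3284 s = 54.05 m.
Convert: Hardness H = 961.9 HV × 9.807 MPa/HV = 9433 MPa = 9.433e+09 Pa.
Restated in SI base units: W = 966.7 N, H = 9.433e+09 Pa, K = 5.668e-07.
The Archard volume V = K·W·L/H = 5.668e-07 · 966.7 · 54.05 / 9.433e+09 = 3.140e-12 m³.

value=3.140e-12 m^3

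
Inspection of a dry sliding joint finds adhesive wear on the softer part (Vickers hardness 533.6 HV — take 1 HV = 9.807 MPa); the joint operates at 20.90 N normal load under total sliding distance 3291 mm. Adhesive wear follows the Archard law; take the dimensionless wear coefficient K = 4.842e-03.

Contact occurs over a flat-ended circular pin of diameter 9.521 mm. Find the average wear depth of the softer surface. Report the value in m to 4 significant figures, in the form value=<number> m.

value=8.939e-07 m

The intermediates are shown rounded. All arithmetic keeps exact precision, and rounded once at the end, at 4 significant digits.
Total distance L = 3291 mm = 3.291 m.
Hardness H = 533.6 HV × 9.807 MPa/HV = 5233 MPa = 5.233e+09 Pa.
Pin diameter d = 9.521 mm = 0.009521 m. Contact area A = π·d²/4 = π·(0.009521 m)²/4 = 7.120e-05 m².
SI base units throughout: W = 20.90 N, H = 5.233e+09 Pa, K = 4.842e-03.
Archard relation: V = K·W·L/H = 4.842e-03 · 20.90 · 3.291 / 5.233e+09 = 6.364e-11 m³.
Wear depth h = V/A = 6.364e-11 / 7.120e-05 = 8.939e-07 m.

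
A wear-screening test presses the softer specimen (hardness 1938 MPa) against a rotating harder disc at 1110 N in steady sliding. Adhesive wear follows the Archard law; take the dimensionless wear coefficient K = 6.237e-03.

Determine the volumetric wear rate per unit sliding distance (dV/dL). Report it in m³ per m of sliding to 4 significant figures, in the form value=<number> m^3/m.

value=3.572e-09 m^3/m

All working math runs at full precision — intermediate values are displayed rounded; one last rounding, at four significant digits.
Hardness H = 1938 MPa = 1.938e+09 Pa.
Working in SI base units: W = 1110 N, H = 1.938e+09 Pa, K = 6.237e-03.
Volumetric rate dV/dL = K·W/H: 6.237e-03 · 1110 / 1.938e+09 = 3.572e-09 m³/m.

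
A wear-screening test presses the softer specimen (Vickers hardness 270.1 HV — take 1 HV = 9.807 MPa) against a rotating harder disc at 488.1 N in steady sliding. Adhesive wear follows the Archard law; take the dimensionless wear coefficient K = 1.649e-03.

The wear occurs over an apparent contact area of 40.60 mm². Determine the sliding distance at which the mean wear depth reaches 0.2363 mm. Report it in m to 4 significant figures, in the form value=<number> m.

value=31.57 m

The intermediates appear rounded — each operation holds full precision; a single final rounding, at 4 significant digits.
Convert: Hardness H = 270.1 HV × 9.807 MPa/HV = 2649 MPa = 2.649e+09 Pa.
Convert: Contact area A = 40.60 mm² = 4.060e-05 m².
Convert: Depth limit h_lim = 0.2363 mm = 2.363e-04 m.
In SI base units: W = 488.1 N, H = 2.649e+09 Pa, K = 1.649e-03.
Limit volume V_lim = h_lim·A = 2.363e-04 · 4.060e-05 = 9.594e-09 m³.
Sliding life L = V_lim·H/(K·W) = 9.594e-09 · 2.649e+09 / (1.649e-03 · 488.1) = 31.57 m.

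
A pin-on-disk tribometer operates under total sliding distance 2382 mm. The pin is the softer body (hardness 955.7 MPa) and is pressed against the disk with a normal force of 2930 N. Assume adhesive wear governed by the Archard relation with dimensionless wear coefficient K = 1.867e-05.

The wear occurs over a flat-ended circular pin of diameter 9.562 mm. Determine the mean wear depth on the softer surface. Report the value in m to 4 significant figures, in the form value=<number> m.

Shown intermediates are rounded — every step carries full float precision. Rounded just once to 4 significant figures.
Distance L = 2382 mm = 2.382 m.
Hardness H = 955.7 MPa = 9.557e+08 Pa.
Pin diameter d = 9.562 mm = 0.009562 m. Contact area A = π·d²/4 = π·(0.009562 m)²/4 = 7.181e-05 m².
SI base units throughout: W = 2930 N, H = 9.557e+08 Pa, K = 1.867e-05.
Apply Archard: V = K·W·L/H = 1.867e-05 · 2930 · 2.382 / 9.557e+08 = 1.363e-10 m³.
Wear depth h = V/A = 1.363e-10 / 7.181e-05 = 1.899e-06 m.

value=1.899e-06 m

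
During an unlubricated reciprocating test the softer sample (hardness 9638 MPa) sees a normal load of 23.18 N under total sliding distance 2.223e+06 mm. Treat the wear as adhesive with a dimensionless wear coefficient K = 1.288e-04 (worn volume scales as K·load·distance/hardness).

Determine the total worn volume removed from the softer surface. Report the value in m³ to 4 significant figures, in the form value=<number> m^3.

The intermediates are printed rounded. All working math runs at full precision, and rounded just once to four significant digits.
Convert: Path length L = 2.223e+06 mm = 2223 m.
Convert: Hardness H = 9638 MPa = 9.638e+09 Pa.
In SI base units, W = 23.18 N, H = 9.638e+09 Pa, K = 1.288e-04.
The Archard volume V = K·W·L/H = 1.288e-04 · 23.18 · 2223 / 9.638e+09 = 6.886e-10 m³.

value=6.886e-10 m^3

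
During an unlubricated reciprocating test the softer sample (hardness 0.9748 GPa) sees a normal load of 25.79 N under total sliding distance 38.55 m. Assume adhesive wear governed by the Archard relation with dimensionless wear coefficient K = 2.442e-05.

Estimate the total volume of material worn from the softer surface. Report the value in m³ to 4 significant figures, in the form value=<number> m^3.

Intermediate values are displayed rounded — all working math maintains exact precision. Rounded just once to 4 significant figures.
Convert: Hardness H = 0.9748 GPa = 9.748e+08 Pa.
In SI base units: W = 25.79 N, H = 9.748e+08 Pa, K = 2.442e-05.
The Archard volume V = K·W·L/H = 2.442e-05 · 25.79 · 38.55 / 9.748e+08 = 2.491e-11 m³.

value=2.491e-11 m^3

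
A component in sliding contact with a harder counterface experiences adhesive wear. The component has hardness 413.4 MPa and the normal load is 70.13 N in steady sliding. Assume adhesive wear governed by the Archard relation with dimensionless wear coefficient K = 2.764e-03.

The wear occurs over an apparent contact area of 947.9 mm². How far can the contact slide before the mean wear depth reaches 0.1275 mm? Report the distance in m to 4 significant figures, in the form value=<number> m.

Intermediates are printed rounded; every step carries exact precision — rounded once at the end, at four significant figures.
Convert: Hardness H = 413.4 MPa = 4.134e+08 Pa.
Convert: Contact area A = 947.9 mm² = 9.479e-04 m².
Convert: Depth limit h_lim = 0.1275 mm = 1.275e-04 m.
In SI base units, W = 70.13 N, H = 4.134e+08 Pa, K = 2.764e-03.
Volume at the limit: V_lim = h_lim·A = 1.275e-04 · 9.479e-04 = 1.209e-07 m³.
Sliding life L = V_lim·H/(K·W) = 1.209e-07 · 4.134e+08 / (2.764e-03 · 70.13) = 257.8 m.

value=257.8 m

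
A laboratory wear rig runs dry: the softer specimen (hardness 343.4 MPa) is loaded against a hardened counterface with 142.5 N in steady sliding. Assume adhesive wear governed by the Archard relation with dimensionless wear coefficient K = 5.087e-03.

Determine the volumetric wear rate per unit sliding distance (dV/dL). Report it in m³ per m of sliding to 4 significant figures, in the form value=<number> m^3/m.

Intermediates appear rounded, and the computation keeps full float precision — rounded once at the end: 4 significant digits.
Convert: Hardness H = 343.4 MPa = 3.434e+08 Pa.
SI base units throughout: W = 142.5 N, H = 3.434e+08 Pa, K = 5.087e-03.
The wear rate dV/dL = K·W/H, per unit distance: 5.087e-03 · 142.5 / 3.434e+08 = 2.111e-09 m³/m.

value=2.111e-09 m^3/m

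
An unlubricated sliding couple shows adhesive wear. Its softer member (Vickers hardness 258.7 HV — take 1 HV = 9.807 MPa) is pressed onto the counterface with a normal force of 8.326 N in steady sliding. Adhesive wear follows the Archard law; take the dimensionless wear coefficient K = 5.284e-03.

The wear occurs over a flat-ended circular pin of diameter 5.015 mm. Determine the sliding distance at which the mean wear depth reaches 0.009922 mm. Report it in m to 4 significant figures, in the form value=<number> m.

value=11.30 m

Quoted intermediates are rounded; the algebra keeps exact precision; rounded once at the end to four significant digits.
Convert: Hardness H = 258.7 HV × 9.807 MPa/HV = 2537 MPa = 2.537e+09 Pa.
Convert: Pin diameter d = 5.015 mm = 0.005015 m. Contact area A = π·d²/4 = π·(0.005015 m)²/4 = 1.975e-05 m².
Convert: Depth limit h_lim = 0.009922 mm = 9.922e-06 m.
SI base units throughout: W = 8.326 N, H = 2.537e+09 Pa, K = 5.284e-03.
At the depth limit, V_lim = h_lim·A = 9.922e-06 · 1.975e-05 = 1.960e-10 m³.
Sliding life L = V_lim·H/(K·W) = 1.960e-10 · 2.537e+09 / (5.284e-03 · 8.326) = 11.30 m.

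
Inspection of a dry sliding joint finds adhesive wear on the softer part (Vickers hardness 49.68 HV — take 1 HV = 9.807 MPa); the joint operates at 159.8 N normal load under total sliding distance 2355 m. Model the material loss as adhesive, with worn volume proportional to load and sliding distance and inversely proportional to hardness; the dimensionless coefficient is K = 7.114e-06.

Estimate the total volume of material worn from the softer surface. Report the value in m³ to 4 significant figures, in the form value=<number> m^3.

All working math carries full float precision, and intermediates are displayed rounded; one last rounding to four significant digits.
Convert: Hardness H = 49.68 HV × 9.807 MPa/HV = 487.2 MPa = 4.872e+08 Pa.
In SI base units: W = 159.8 N, H = 4.872e+08 Pa, K = 7.114e-06.
Archard relation: V = K·W·L/H = 7.114e-06 · 159.8 · 2355 / 4.872e+08 = 5.495e-09 m³.

value=5.495e-09 m^3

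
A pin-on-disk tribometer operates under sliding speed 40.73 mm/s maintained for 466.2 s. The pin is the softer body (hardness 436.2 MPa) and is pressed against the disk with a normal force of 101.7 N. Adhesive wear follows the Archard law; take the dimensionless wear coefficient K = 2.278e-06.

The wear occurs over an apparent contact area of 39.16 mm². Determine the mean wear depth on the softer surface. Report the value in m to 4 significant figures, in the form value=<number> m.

value=2.575e-07 m

The algebra holds full float precision, and printed values are rounded; a lone final rounding to 4 significant digits.
Convert: Sliding speed v = 40.73 mm/s = 0.04073 m/s. Total distance L = v·t = 0.04073 m/s × 466.2 s = 18.99 m.
Convert: Hardness H = 436.2 MPa = 4.362e+08 Pa.
Convert: Contact area A = 39.16 mm² = 3.916e-05 m².
SI base units throughout: W = 101.7 N, H = 4.362e+08 Pa, K = 2.278e-06.
Archard volume V = K·W·L/H = 2.278e-06 · 101.7 · 18.99 / 4.362e+08 = 1.008e-11 m³.
Depth h = V/A = 1.008e-11 / 3.916e-05 = 2.575e-07 m.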